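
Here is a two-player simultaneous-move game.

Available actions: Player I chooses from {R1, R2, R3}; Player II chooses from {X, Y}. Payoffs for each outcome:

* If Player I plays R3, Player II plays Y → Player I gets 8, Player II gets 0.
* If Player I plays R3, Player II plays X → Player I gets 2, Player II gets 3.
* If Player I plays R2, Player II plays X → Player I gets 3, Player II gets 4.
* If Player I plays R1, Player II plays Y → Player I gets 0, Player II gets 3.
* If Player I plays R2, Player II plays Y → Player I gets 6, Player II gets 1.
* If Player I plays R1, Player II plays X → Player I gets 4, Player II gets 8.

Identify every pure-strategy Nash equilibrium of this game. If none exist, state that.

(R1, X)

Player I against X: payoffs 4, 3, 2 → best response R1.
Player I against Y: payoffs 0, 6, 8 → best response R3.
Player II against R1: payoffs 8, 3 → best response X.
Player II against R2: payoffs 4, 1 → best response X.
Player II against R3: payoffs 3, 0 → best response X.
Mutual best responses: (R1, X).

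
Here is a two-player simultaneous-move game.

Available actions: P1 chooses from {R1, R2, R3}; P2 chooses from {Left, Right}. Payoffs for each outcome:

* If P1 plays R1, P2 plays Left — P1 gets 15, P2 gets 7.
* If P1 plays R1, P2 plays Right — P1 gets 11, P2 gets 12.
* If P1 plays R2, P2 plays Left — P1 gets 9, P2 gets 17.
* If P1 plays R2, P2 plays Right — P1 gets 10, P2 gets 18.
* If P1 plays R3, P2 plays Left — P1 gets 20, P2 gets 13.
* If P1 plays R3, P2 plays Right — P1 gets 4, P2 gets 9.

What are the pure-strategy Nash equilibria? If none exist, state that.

Pure-strategy Nash equilibria: (R1, Right) and (R3, Left)

For each player, find the best response to each opponent profile; mutual best responses are the pure NE.
P1 against Left: payoffs 15, 9, 20 → best response R3.
P1 against Right: payoffs 11, 10, 4 → best response R1.
P2 against R1: payoffs 7, 12 → best response Right.
P2 against R2: payoffs 17, 18 → best response Right.
P2 against R3: payoffs 13, 9 → best response Left.
Mutual best responses: (R1, Right); (R3, Left).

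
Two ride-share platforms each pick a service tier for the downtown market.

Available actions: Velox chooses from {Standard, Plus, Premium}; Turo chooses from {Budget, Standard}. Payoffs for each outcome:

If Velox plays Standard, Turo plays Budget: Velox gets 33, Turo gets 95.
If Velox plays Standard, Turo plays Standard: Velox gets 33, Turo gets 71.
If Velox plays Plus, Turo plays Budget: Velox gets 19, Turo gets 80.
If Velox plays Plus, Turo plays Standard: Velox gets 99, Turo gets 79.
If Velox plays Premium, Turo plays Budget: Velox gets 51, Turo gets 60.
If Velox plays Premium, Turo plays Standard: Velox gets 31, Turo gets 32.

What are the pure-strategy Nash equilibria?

(Premium, Budget)

Mark each player's best response to every combination of opponents' strategies; a profile where every player is best-responding is a pure Nash equilibrium.
Velox against Budget: payoffs 33, 19, 51 → best response Premium.
Velox against Standard: payoffs 33, 99, 31 → best response Plus.
Turo against Standard: payoffs 95, 71 → best response Budget.
Turo against Plus: payoffs 80, 79 → best response Budget.
Turo against Premium: payoffs 60, 32 → best response Budget.
Mutual best responses: (Premium, Budget).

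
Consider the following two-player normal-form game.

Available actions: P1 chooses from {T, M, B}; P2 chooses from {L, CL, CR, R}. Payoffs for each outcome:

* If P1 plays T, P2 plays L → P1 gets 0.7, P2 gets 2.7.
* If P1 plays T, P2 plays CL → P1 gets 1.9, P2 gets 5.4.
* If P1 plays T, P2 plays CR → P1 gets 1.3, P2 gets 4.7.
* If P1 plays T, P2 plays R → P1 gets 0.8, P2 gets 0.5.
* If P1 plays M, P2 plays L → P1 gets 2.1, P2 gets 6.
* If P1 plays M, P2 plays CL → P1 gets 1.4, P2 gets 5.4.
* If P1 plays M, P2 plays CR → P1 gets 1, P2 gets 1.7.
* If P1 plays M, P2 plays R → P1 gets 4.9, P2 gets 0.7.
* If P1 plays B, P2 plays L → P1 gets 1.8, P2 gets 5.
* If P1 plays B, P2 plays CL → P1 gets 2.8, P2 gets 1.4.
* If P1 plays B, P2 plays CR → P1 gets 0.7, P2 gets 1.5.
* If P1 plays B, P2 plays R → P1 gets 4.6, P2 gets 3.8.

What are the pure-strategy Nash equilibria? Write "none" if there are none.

P1 against L: payoffs 0.7, 2.1, 1.8 → best response M.
P1 against CL: payoffs 1.9, 1.4, 2.8 → best response B.
P1 against CR: payoffs 1.3, 1, 0.7 → best response T.
P1 against R: payoffs 0.8, 4.9, 4.6 → best response M.
P2 against T: payoffs 2.7, 5.4, 4.7, 0.5 → best response CL.
P2 against M: payoffs 6, 5.4, 1.7, 0.7 → best response L.
P2 against B: payoffs 5, 1.4, 1.5, 3.8 → best response L.
Mutual best responses: (M, L).

The unique pure-strategy Nash equilibrium is (M, L).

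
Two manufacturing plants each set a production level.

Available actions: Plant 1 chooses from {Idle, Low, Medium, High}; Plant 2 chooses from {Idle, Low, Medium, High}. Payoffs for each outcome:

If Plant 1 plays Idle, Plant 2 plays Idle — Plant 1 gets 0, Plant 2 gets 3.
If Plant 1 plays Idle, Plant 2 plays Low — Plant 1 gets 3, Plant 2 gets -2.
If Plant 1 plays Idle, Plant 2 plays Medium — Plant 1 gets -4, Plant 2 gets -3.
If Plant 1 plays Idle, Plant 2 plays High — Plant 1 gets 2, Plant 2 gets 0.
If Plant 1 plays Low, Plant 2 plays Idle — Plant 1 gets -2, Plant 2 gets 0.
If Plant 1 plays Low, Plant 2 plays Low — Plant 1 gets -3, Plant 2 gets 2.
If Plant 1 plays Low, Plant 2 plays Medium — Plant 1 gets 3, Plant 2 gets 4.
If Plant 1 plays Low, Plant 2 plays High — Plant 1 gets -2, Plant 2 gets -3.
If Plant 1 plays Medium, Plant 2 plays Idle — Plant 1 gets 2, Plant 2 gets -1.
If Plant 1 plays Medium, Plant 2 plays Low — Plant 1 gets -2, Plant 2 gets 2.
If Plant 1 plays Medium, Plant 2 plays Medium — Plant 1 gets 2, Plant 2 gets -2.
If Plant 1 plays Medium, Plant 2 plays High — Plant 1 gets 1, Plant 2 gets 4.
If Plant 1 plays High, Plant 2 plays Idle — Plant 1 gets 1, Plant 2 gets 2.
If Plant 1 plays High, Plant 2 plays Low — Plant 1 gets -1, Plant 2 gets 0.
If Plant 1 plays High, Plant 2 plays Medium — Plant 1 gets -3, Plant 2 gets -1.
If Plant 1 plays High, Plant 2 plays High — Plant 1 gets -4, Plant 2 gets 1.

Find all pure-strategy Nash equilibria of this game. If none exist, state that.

Check each profile: it is a Nash equilibrium iff no player can strictly gain by switching unilaterally.
(Idle, Idle): Plant 1 can switch to Medium (0 → 2). Not NE.
(Idle, Low): Plant 2 can switch to Idle (-2 → 3). Not NE.
(Idle, Medium): Plant 1 can switch to Low (-4 → 3). Not NE.
(Idle, High): Plant 2 can switch to Idle (0 → 3). Not NE.
(Low, Idle): Plant 1 can switch to Idle (-2 → 0). Not NE.
(Low, Low): Plant 1 can switch to Idle (-3 → 3). Not NE.
(Low, Medium): Plant 1 gets 3, best alternative 2; Plant 2 gets 4, best alternative 2. No profitable deviation — NE.
(Low, High): Plant 1 can switch to Idle (-2 → 2). Not NE.
(Medium, Idle): Plant 2 can switch to Low (-1 → 2). Not NE.
(Medium, Low): Plant 1 can switch to Idle (-2 → 3). Not NE.
(Medium, Medium): Plant 1 can switch to Low (2 → 3). Not NE.
(Medium, High): Plant 1 can switch to Idle (1 → 2). Not NE.
(High, Idle): Plant 1 can switch to Medium (1 → 2). Not NE.
(The remaining 3 profiles each have a profitable deviation by the same check.)

The unique pure-strategy Nash equilibrium is (Low, Medium).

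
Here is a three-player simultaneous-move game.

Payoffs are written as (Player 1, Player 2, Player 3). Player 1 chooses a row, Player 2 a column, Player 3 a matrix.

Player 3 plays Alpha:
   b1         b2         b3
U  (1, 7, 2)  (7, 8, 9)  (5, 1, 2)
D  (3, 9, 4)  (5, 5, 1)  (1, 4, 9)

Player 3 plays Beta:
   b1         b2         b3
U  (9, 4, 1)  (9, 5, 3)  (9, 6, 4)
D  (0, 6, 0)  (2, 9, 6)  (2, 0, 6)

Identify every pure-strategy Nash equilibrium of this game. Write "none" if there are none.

(U, b2, Alpha) and (U, b3, Beta) and (D, b1, Alpha)

Check each profile: it is a Nash equilibrium iff no player can strictly gain by switching unilaterally.
(U, b1, Alpha): Player 1 can switch to D (1 → 3). Not NE.
(U, b1, Beta): Player 2 can switch to b2 (4 → 5). Not NE.
(U, b2, Alpha): Player 1 gets 7, best alternative 5; Player 2 gets 8, best alternative 7; Player 3 gets 9, best alternative 3. No profitable deviation — NE.
(U, b2, Beta): Player 2 can switch to b3 (5 → 6). Not NE.
(U, b3, Alpha): Player 2 can switch to b1 (1 → 7). Not NE.
(U, b3, Beta): Player 1 gets 9, best alternative 2; Player 2 gets 6, best alternative 5; Player 3 gets 4, best alternative 2. No profitable deviation — NE.
(D, b1, Alpha): Player 1 gets 3, best alternative 1; Player 2 gets 9, best alternative 5; Player 3 gets 4, best alternative 0. No profitable deviation — NE.
(D, b1, Beta): Player 1 can switch to U (0 → 9). Not NE.
(D, b2, Alpha): Player 1 can switch to U (5 → 7). Not NE.
(D, b2, Beta): Player 1 can switch to U (2 → 9). Not NE.
(D, b3, Alpha): Player 1 can switch to U (1 → 5). Not NE.
(D, b3, Beta): Player 1 can switch to U (2 → 9). Not NE.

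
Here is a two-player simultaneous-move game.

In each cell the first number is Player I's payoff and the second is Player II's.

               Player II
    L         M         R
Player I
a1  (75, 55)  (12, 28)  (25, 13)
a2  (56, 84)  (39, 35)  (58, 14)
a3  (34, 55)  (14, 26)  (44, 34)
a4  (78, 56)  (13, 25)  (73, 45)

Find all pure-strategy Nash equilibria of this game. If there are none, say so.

For each player, find the best response to each opponent profile; mutual best responses are the pure NE.
Player I against L: payoffs 75, 56, 34, 78 → best response a4.
Player I against M: payoffs 12, 39, 14, 13 → best response a2.
Player I against R: payoffs 25, 58, 44, 73 → best response a4.
Player II against a1: payoffs 55, 28, 13 → best response L.
Player II against a2: payoffs 84, 35, 14 → best response L.
Player II against a3: payoffs 55, 26, 34 → best response L.
Player II against a4: payoffs 56, 25, 45 → best response L.
Mutual best responses: (a4, L).

The unique pure-strategy Nash equilibrium is (a4, L).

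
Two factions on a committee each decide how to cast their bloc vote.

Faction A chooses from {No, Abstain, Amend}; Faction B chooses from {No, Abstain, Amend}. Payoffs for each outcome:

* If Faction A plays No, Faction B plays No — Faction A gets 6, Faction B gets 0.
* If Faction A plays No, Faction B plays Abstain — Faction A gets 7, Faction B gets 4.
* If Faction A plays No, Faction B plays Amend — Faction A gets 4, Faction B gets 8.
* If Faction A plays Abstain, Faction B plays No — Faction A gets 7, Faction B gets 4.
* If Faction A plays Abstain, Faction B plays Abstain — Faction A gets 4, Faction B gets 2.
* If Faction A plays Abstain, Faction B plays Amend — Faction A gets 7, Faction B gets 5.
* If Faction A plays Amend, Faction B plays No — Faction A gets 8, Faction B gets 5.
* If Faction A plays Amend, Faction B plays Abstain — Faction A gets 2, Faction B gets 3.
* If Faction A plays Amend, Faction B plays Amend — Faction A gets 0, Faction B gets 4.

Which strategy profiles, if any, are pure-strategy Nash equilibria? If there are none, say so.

(Abstain, Amend); (Amend, No)

For each strategy profile, look for a profitable unilateral deviation.
(No, No): Faction A can switch to Abstain (6 → 7). Not NE.
(No, Abstain): Faction B can switch to Amend (4 → 8). Not NE.
(No, Amend): Faction A can switch to Abstain (4 → 7). Not NE.
(Abstain, No): Faction A can switch to Amend (7 → 8). Not NE.
(Abstain, Abstain): Faction A can switch to No (4 → 7). Not NE.
(Abstain, Amend): Faction A gets 7, best alternative 4; Faction B gets 5, best alternative 4. No profitable deviation — NE.
(Amend, No): Faction A gets 8, best alternative 7; Faction B gets 5, best alternative 4. No profitable deviation — NE.
(Amend, Abstain): Faction A can switch to No (2 → 7). Not NE.
(Amend, Amend): Faction A can switch to No (0 → 4). Not NE.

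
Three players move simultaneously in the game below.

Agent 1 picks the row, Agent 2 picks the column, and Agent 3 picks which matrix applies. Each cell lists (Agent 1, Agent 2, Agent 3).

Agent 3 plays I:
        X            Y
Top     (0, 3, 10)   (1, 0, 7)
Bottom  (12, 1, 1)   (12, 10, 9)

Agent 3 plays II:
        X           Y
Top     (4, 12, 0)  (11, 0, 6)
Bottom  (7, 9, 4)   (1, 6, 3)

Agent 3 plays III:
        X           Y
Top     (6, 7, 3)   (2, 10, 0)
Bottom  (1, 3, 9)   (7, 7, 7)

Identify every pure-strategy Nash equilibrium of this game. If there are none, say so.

(Top, X, I): Agent 1 can switch to Bottom (0 → 12). Not NE.
(Top, X, II): Agent 1 can switch to Bottom (4 → 7). Not NE.
(Top, X, III): Agent 2 can switch to Y (7 → 10). Not NE.
(Top, Y, I): Agent 1 can switch to Bottom (1 → 12). Not NE.
(Top, Y, II): Agent 2 can switch to X (0 → 12). Not NE.
(Top, Y, III): Agent 1 can switch to Bottom (2 → 7). Not NE.
(Bottom, X, I): Agent 2 can switch to Y (1 → 10). Not NE.
(Bottom, X, II): Agent 3 can switch to III (4 → 9). Not NE.
(Bottom, Y, I): Agent 1 gets 12, best alternative 1; Agent 2 gets 10, best alternative 1; Agent 3 gets 9, best alternative 7. No profitable deviation — NE.
(The remaining 3 profiles each have a profitable deviation by the same check.)

(Bottom, Y, I)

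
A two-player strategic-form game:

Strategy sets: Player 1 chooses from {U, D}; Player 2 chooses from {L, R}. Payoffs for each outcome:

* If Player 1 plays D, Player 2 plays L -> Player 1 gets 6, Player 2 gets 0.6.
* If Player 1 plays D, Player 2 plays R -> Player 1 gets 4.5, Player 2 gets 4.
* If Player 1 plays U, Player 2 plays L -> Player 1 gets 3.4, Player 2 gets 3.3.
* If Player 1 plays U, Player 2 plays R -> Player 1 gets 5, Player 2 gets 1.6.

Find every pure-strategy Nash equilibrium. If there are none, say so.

This game has no pure Nash equilibrium.

For each player, find the best response to each opponent profile; mutual best responses are the pure NE.
Player 1 against L: payoffs 3.4, 6 → best response D.
Player 1 against R: payoffs 5, 4.5 → best response U.
Player 2 against U: payoffs 3.3, 1.6 → best response L.
Player 2 against D: payoffs 0.6, 4 → best response R.
No profile is a mutual best response for all players.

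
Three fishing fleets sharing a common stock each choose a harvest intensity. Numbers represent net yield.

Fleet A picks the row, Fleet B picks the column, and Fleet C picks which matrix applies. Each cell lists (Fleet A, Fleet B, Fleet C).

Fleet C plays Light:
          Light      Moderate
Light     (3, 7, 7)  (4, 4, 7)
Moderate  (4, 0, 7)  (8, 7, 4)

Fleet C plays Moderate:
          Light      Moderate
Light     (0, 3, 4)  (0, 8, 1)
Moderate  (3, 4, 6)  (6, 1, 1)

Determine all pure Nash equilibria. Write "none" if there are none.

(Light, Light, Light): Fleet A can switch to Moderate (3 → 4). Not NE.
(Light, Light, Moderate): Fleet A can switch to Moderate (0 → 3). Not NE.
(Light, Moderate, Light): Fleet A can switch to Moderate (4 → 8). Not NE.
(Light, Moderate, Moderate): Fleet A can switch to Moderate (0 → 6). Not NE.
(Moderate, Light, Light): Fleet B can switch to Moderate (0 → 7). Not NE.
(Moderate, Light, Moderate): Fleet C can switch to Light (6 → 7). Not NE.
(Moderate, Moderate, Light): Fleet A gets 8, best alternative 4; Fleet B gets 7, best alternative 0; Fleet C gets 4, best alternative 1. No profitable deviation — NE.
(Moderate, Moderate, Moderate): Fleet B can switch to Light (1 → 4). Not NE.

(Moderate, Moderate, Light)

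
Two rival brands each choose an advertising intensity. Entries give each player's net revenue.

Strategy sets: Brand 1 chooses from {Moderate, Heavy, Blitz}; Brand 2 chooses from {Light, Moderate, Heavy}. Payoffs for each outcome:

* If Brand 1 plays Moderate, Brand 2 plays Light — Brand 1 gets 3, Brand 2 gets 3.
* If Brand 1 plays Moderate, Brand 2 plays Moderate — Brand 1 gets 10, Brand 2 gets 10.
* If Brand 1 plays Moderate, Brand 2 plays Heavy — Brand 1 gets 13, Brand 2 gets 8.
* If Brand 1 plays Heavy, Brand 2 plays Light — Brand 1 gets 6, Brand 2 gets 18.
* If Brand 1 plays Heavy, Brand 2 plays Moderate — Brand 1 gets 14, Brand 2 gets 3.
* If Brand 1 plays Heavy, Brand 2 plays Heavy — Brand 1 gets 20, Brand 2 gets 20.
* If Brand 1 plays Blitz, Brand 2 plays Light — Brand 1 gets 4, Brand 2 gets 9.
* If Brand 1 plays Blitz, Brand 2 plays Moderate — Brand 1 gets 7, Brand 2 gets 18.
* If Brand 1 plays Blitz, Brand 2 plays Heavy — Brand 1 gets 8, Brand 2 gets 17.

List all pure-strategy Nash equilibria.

(Moderate, Light): Brand 1 can switch to Heavy (3 → 6). Not NE.
(Moderate, Moderate): Brand 1 can switch to Heavy (10 → 14). Not NE.
(Moderate, Heavy): Brand 1 can switch to Heavy (13 → 20). Not NE.
(Heavy, Light): Brand 2 can switch to Heavy (18 → 20). Not NE.
(Heavy, Moderate): Brand 2 can switch to Light (3 → 18). Not NE.
(Heavy, Heavy): Brand 1 gets 20, best alternative 13; Brand 2 gets 20, best alternative 18. No profitable deviation — NE.
(Blitz, Light): Brand 1 can switch to Heavy (4 → 6). Not NE.
(Blitz, Moderate): Brand 1 can switch to Moderate (7 → 10). Not NE.
(Blitz, Heavy): Brand 1 can switch to Moderate (8 → 13). Not NE.

The unique pure-strategy Nash equilibrium is (Heavy, Heavy).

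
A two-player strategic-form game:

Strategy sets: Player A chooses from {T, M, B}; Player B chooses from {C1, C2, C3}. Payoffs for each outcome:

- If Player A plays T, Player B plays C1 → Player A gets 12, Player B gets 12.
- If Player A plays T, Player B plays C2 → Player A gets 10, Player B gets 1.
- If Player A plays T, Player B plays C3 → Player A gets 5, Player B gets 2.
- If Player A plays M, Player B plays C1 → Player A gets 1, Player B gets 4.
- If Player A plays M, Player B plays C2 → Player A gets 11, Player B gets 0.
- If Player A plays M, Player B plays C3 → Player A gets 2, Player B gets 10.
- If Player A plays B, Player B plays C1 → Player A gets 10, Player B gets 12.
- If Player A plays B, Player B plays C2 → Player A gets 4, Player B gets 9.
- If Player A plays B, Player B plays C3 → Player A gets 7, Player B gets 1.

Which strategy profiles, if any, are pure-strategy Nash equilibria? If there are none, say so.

Mark each player's best response to every combination of opponents' strategies; a profile where every player is best-responding is a pure Nash equilibrium.
Player A against C1: payoffs 12, 1, 10 → best response T.
Player A against C2: payoffs 10, 11, 4 → best response M.
Player A against C3: payoffs 5, 2, 7 → best response B.
Player B against T: payoffs 12, 1, 2 → best response C1.
Player B against M: payoffs 4, 0, 10 → best response C3.
Player B against B: payoffs 12, 9, 1 → best response C1.
Mutual best responses: (T, C1).

Pure NE: (T, C1)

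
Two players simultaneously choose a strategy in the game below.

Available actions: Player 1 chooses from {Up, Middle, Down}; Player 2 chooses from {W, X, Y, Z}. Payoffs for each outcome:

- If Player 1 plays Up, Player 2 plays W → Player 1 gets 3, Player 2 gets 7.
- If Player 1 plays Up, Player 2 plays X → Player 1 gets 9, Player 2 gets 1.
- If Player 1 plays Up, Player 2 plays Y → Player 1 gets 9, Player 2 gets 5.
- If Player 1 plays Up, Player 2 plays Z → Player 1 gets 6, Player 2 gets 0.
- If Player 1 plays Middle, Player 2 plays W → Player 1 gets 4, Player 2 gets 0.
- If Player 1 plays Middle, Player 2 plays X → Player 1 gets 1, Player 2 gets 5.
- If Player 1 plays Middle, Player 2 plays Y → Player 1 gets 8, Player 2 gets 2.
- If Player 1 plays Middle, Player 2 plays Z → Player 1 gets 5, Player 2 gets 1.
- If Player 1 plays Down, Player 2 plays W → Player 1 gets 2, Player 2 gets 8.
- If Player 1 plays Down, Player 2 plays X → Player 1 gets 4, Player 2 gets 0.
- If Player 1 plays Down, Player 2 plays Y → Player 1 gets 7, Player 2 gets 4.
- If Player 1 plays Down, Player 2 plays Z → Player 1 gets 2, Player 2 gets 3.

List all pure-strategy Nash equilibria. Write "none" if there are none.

(Up, W): Player 1 can switch to Middle (3 → 4). Not NE.
(Up, X): Player 2 can switch to W (1 → 7). Not NE.
(Up, Y): Player 2 can switch to W (5 → 7). Not NE.
(Up, Z): Player 2 can switch to W (0 → 7). Not NE.
(Middle, W): Player 2 can switch to X (0 → 5). Not NE.
(Middle, X): Player 1 can switch to Up (1 → 9). Not NE.
(Middle, Y): Player 1 can switch to Up (8 → 9). Not NE.
(Middle, Z): Player 1 can switch to Up (5 → 6). Not NE.
(The remaining 4 profiles each have a profitable deviation by the same check.)

none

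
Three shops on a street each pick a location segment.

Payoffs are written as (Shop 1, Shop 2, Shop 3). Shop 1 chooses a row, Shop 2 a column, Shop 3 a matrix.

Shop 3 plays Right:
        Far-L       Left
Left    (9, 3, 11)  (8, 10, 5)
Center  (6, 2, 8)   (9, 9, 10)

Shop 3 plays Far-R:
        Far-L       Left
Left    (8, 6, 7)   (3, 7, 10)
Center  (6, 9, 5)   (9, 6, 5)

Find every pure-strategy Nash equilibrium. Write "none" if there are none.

The unique pure-strategy Nash equilibrium is (Center, Left, Right).

(Left, Far-L, Right): Shop 2 can switch to Left (3 → 10). Not NE.
(Left, Far-L, Far-R): Shop 2 can switch to Left (6 → 7). Not NE.
(Left, Left, Right): Shop 1 can switch to Center (8 → 9). Not NE.
(Left, Left, Far-R): Shop 1 can switch to Center (3 → 9). Not NE.
(Center, Far-L, Right): Shop 1 can switch to Left (6 → 9). Not NE.
(Center, Far-L, Far-R): Shop 1 can switch to Left (6 → 8). Not NE.
(Center, Left, Right): Shop 1 gets 9, best alternative 8; Shop 2 gets 9, best alternative 2; Shop 3 gets 10, best alternative 5. No profitable deviation — NE.
(Center, Left, Far-R): Shop 2 can switch to Far-L (6 → 9). Not NE.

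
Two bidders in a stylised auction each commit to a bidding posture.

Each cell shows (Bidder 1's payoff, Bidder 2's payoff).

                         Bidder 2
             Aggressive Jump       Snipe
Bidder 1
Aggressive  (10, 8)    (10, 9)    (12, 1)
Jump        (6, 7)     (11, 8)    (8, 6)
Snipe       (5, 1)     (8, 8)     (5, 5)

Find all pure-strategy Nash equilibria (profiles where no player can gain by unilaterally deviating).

Check each profile: it is a Nash equilibrium iff no player can strictly gain by switching unilaterally.
(Aggressive, Aggressive): Bidder 2 can switch to Jump (8 → 9). Not NE.
(Aggressive, Jump): Bidder 1 can switch to Jump (10 → 11). Not NE.
(Aggressive, Snipe): Bidder 2 can switch to Aggressive (1 → 8). Not NE.
(Jump, Aggressive): Bidder 1 can switch to Aggressive (6 → 10). Not NE.
(Jump, Jump): Bidder 1 gets 11, best alternative 10; Bidder 2 gets 8, best alternative 7. No profitable deviation — NE.
(Jump, Snipe): Bidder 1 can switch to Aggressive (8 → 12). Not NE.
(Snipe, Aggressive): Bidder 1 can switch to Aggressive (5 → 10). Not NE.
(Snipe, Jump): Bidder 1 can switch to Aggressive (8 → 10). Not NE.
(Snipe, Snipe): Bidder 1 can switch to Aggressive (5 → 12). Not NE.

(Jump, Jump)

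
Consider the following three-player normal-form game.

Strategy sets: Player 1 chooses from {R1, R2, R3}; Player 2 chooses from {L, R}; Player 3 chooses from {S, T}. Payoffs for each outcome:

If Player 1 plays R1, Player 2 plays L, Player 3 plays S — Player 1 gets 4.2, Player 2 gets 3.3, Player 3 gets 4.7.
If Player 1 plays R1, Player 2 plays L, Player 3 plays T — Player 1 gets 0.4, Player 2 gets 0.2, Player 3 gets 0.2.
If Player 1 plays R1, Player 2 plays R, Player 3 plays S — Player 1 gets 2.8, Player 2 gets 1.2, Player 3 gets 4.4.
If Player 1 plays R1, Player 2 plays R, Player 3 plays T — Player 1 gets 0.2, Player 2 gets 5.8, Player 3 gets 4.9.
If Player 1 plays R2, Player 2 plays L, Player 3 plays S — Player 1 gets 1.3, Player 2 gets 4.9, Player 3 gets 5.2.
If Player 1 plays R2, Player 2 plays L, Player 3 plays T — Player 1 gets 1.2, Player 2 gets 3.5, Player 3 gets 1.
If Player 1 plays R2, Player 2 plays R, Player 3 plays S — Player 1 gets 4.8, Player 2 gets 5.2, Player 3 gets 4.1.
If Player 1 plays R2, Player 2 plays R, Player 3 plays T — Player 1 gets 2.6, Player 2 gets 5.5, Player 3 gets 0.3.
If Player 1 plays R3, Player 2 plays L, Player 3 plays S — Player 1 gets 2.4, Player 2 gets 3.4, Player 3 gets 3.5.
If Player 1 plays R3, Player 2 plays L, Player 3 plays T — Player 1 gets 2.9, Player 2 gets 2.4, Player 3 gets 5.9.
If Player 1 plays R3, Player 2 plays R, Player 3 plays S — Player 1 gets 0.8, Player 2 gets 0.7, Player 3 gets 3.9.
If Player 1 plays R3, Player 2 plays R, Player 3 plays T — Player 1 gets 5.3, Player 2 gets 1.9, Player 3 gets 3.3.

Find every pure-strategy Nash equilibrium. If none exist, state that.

Mark each player's best response to every combination of opponents' strategies; a profile where every player is best-responding is a pure Nash equilibrium.
Player 1 against (L, S): payoffs 4.2, 1.3, 2.4 → best response R1.
Player 1 against (L, T): payoffs 0.4, 1.2, 2.9 → best response R3.
Player 1 against (R, S): payoffs 2.8, 4.8, 0.8 → best response R2.
Player 1 against (R, T): payoffs 0.2, 2.6, 5.3 → best response R3.
Player 2 against (R1, S): payoffs 3.3, 1.2 → best response L.
Player 2 against (R1, T): payoffs 0.2, 5.8 → best response R.
Player 2 against (R2, S): payoffs 4.9, 5.2 → best response R.
Player 2 against (R2, T): payoffs 3.5, 5.5 → best response R.
Player 2 against (R3, S): payoffs 3.4, 0.7 → best response L.
Player 2 against (R3, T): payoffs 2.4, 1.9 → best response L.
Player 3 against (R1, L): payoffs 4.7, 0.2 → best response S.
Player 3 against (R1, R): payoffs 4.4, 4.9 → best response T.
Player 3 against (R2, L): payoffs 5.2, 1 → best response S.
Player 3 against (R2, R): payoffs 4.1, 0.3 → best response S.
Player 3 against (R3, L): payoffs 3.5, 5.9 → best response T.
Player 3 against (R3, R): payoffs 3.9, 3.3 → best response S.
Mutual best responses: (R1, L, S); (R2, R, S); (R3, L, T).

The pure Nash equilibria are (R1, L, S), (R2, R, S), (R3, L, T).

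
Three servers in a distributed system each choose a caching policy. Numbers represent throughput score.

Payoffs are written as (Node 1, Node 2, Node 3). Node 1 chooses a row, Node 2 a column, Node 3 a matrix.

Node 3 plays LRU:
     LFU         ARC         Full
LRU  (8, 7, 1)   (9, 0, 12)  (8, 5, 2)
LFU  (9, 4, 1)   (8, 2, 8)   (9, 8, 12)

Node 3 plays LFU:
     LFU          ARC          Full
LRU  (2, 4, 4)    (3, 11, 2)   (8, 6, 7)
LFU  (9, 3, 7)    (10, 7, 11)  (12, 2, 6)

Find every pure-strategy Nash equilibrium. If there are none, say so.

Mark each player's best response to every combination of opponents' strategies; a profile where every player is best-responding is a pure Nash equilibrium.
Node 1 against (LFU, LRU): payoffs 8, 9 → best response LFU.
Node 1 against (LFU, LFU): payoffs 2, 9 → best response LFU.
Node 1 against (ARC, LRU): payoffs 9, 8 → best response LRU.
Node 1 against (ARC, LFU): payoffs 3, 10 → best response LFU.
Node 1 against (Full, LRU): payoffs 8, 9 → best response LFU.
Node 1 against (Full, LFU): payoffs 8, 12 → best response LFU.
Node 2 against (LRU, LRU): payoffs 7, 0, 5 → best response LFU.
Node 2 against (LRU, LFU): payoffs 4, 11, 6 → best response ARC.
Node 2 against (LFU, LRU): payoffs 4, 2, 8 → best response Full.
Node 2 against (LFU, LFU): payoffs 3, 7, 2 → best response ARC.
Node 3 against (LRU, LFU): payoffs 1, 4 → best response LFU.
Node 3 against (LRU, ARC): payoffs 12, 2 → best response LRU.
Node 3 against (LRU, Full): payoffs 2, 7 → best response LFU.
Node 3 against (LFU, LFU): payoffs 1, 7 → best response LFU.
Node 3 against (LFU, ARC): payoffs 8, 11 → best response LFU.
Node 3 against (LFU, Full): payoffs 12, 6 → best response LRU.
Mutual best responses: (LFU, ARC, LFU); (LFU, Full, LRU).

(LFU, ARC, LFU); (LFU, Full, LRU)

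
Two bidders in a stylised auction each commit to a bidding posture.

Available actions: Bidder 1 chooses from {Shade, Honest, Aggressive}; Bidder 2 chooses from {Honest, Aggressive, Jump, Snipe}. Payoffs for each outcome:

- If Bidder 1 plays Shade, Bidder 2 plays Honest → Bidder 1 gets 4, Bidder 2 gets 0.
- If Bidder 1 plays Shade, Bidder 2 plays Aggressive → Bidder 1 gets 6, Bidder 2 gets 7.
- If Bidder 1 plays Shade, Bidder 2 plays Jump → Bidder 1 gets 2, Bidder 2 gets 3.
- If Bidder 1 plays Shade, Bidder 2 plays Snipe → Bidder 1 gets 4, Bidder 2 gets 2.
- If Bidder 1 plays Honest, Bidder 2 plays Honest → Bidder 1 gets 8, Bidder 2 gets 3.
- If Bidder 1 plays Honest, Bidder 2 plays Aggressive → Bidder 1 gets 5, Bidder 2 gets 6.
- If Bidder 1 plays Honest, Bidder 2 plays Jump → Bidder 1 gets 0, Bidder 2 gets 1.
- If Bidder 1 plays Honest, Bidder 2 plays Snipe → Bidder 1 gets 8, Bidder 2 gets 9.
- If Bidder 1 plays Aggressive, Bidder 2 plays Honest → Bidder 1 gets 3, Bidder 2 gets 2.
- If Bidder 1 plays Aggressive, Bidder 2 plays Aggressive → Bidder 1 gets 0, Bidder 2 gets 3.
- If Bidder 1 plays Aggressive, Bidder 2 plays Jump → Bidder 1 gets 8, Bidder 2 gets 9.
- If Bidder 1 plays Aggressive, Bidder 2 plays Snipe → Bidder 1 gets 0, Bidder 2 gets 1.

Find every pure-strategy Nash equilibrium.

Pure-strategy Nash equilibria: (Shade, Aggressive), (Honest, Snipe), (Aggressive, Jump)

Check each profile: it is a Nash equilibrium iff no player can strictly gain by switching unilaterally.
(Shade, Honest): Bidder 1 can switch to Honest (4 → 8). Not NE.
(Shade, Aggressive): Bidder 1 gets 6, best alternative 5; Bidder 2 gets 7, best alternative 3. No profitable deviation — NE.
(Shade, Jump): Bidder 1 can switch to Aggressive (2 → 8). Not NE.
(Shade, Snipe): Bidder 1 can switch to Honest (4 → 8). Not NE.
(Honest, Honest): Bidder 2 can switch to Aggressive (3 → 6). Not NE.
(Honest, Aggressive): Bidder 1 can switch to Shade (5 → 6). Not NE.
(Honest, Jump): Bidder 1 can switch to Shade (0 → 2). Not NE.
(Honest, Snipe): Bidder 1 gets 8, best alternative 4; Bidder 2 gets 9, best alternative 6. No profitable deviation — NE.
(Aggressive, Honest): Bidder 1 can switch to Shade (3 → 4). Not NE.
(Aggressive, Aggressive): Bidder 1 can switch to Shade (0 → 6). Not NE.
(Aggressive, Jump): Bidder 1 gets 8, best alternative 2; Bidder 2 gets 9, best alternative 3. No profitable deviation — NE.
(The remaining 1 profile has a profitable deviation by the same check.)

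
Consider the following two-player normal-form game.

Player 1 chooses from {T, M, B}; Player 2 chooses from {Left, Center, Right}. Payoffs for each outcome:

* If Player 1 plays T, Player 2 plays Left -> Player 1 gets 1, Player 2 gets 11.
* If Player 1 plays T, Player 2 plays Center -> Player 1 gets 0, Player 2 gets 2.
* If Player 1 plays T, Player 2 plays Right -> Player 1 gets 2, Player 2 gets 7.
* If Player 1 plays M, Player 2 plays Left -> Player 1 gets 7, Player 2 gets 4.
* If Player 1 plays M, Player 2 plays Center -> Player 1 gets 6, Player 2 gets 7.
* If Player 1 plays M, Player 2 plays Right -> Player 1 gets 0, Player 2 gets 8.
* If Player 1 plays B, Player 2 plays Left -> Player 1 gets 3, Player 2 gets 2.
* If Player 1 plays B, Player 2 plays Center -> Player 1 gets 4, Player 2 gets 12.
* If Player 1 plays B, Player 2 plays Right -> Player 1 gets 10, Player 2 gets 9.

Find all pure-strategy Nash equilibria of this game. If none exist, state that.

No pure-strategy Nash equilibrium.

For each player, find the best response to each opponent profile; mutual best responses are the pure NE.
Player 1 against Left: payoffs 1, 7, 3 → best response M.
Player 1 against Center: payoffs 0, 6, 4 → best response M.
Player 1 against Right: payoffs 2, 0, 10 → best response B.
Player 2 against T: payoffs 11, 2, 7 → best response Left.
Player 2 against M: payoffs 4, 7, 8 → best response Right.
Player 2 against B: payoffs 2, 12, 9 → best response Center.
No profile is a mutual best response for all players.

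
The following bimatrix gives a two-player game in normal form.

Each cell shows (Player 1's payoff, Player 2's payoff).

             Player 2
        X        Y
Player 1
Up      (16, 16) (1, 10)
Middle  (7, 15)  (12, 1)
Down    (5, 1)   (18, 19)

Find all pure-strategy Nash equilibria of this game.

The pure Nash equilibria are (Up, X), (Down, Y).

Player 1 against X: payoffs 16, 7, 5 → best response Up.
Player 1 against Y: payoffs 1, 12, 18 → best response Down.
Player 2 against Up: payoffs 16, 10 → best response X.
Player 2 against Middle: payoffs 15, 1 → best response X.
Player 2 against Down: payoffs 1, 19 → best response Y.
Mutual best responses: (Up, X); (Down, Y).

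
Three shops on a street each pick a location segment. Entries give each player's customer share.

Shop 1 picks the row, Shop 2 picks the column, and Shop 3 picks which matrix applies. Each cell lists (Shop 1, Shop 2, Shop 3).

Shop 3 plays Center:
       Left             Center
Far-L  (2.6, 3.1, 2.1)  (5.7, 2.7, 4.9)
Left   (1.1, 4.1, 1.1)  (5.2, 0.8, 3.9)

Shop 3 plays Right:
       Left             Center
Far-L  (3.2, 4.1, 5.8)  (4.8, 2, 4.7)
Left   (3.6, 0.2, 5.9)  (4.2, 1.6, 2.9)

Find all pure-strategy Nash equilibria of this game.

This game has no pure Nash equilibrium.

(Far-L, Left, Center): Shop 3 can switch to Right (2.1 → 5.8). Not NE.
(Far-L, Left, Right): Shop 1 can switch to Left (3.2 → 3.6). Not NE.
(Far-L, Center, Center): Shop 2 can switch to Left (2.7 → 3.1). Not NE.
(Far-L, Center, Right): Shop 2 can switch to Left (2 → 4.1). Not NE.
(Left, Left, Center): Shop 1 can switch to Far-L (1.1 → 2.6). Not NE.
(Left, Left, Right): Shop 2 can switch to Center (0.2 → 1.6). Not NE.
(The remaining 2 profiles each have a profitable deviation by the same check.)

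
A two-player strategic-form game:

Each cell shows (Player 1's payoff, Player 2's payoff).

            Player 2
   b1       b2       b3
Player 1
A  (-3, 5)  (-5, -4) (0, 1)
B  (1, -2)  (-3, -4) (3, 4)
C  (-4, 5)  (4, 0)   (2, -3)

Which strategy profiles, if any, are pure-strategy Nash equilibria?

Mark each player's best response to every combination of opponents' strategies; a profile where every player is best-responding is a pure Nash equilibrium.
Player 1 against b1: payoffs -3, 1, -4 → best response B.
Player 1 against b2: payoffs -5, -3, 4 → best response C.
Player 1 against b3: payoffs 0, 3, 2 → best response B.
Player 2 against A: payoffs 5, -4, 1 → best response b1.
Player 2 against B: payoffs -2, -4, 4 → best response b3.
Player 2 against C: payoffs 5, 0, -3 → best response b1.
Mutual best responses: (B, b3).

The unique pure-strategy Nash equilibrium is (B, b3).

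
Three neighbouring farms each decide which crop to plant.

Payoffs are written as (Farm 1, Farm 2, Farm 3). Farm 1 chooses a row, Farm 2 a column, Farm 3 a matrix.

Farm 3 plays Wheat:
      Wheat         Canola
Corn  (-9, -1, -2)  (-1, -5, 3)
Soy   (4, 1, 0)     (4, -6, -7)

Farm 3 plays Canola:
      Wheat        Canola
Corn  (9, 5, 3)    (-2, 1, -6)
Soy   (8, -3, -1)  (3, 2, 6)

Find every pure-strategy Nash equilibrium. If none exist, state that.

Farm 1 against (Wheat, Wheat): payoffs -9, 4 → best response Soy.
Farm 1 against (Wheat, Canola): payoffs 9, 8 → best response Corn.
Farm 1 against (Canola, Wheat): payoffs -1, 4 → best response Soy.
Farm 1 against (Canola, Canola): payoffs -2, 3 → best response Soy.
Farm 2 against (Corn, Wheat): payoffs -1, -5 → best response Wheat.
Farm 2 against (Corn, Canola): payoffs 5, 1 → best response Wheat.
Farm 2 against (Soy, Wheat): payoffs 1, -6 → best response Wheat.
Farm 2 against (Soy, Canola): payoffs -3, 2 → best response Canola.
Farm 3 against (Corn, Wheat): payoffs -2, 3 → best response Canola.
Farm 3 against (Corn, Canola): payoffs 3, -6 → best response Wheat.
Farm 3 against (Soy, Wheat): payoffs 0, -1 → best response Wheat.
Farm 3 against (Soy, Canola): payoffs -7, 6 → best response Canola.
Mutual best responses: (Corn, Wheat, Canola); (Soy, Wheat, Wheat); (Soy, Canola, Canola).

Pure-strategy Nash equilibria: (Corn, Wheat, Canola); (Soy, Wheat, Wheat); (Soy, Canola, Canola)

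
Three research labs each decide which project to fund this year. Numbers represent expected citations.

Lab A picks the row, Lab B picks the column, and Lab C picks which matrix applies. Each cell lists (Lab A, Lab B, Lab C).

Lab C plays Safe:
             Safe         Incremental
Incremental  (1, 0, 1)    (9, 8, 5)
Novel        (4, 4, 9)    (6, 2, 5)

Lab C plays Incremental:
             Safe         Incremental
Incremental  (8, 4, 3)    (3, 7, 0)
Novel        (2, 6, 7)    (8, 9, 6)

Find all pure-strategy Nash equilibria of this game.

Lab A against (Safe, Safe): payoffs 1, 4 → best response Novel.
Lab A against (Safe, Incremental): payoffs 8, 2 → best response Incremental.
Lab A against (Incremental, Safe): payoffs 9, 6 → best response Incremental.
Lab A against (Incremental, Incremental): payoffs 3, 8 → best response Novel.
Lab B against (Incremental, Safe): payoffs 0, 8 → best response Incremental.
Lab B against (Incremental, Incremental): payoffs 4, 7 → best response Incremental.
Lab B against (Novel, Safe): payoffs 4, 2 → best response Safe.
Lab B against (Novel, Incremental): payoffs 6, 9 → best response Incremental.
Lab C against (Incremental, Safe): payoffs 1, 3 → best response Incremental.
Lab C against (Incremental, Incremental): payoffs 5, 0 → best response Safe.
Lab C against (Novel, Safe): payoffs 9, 7 → best response Safe.
Lab C against (Novel, Incremental): payoffs 5, 6 → best response Incremental.
Mutual best responses: (Incremental, Incremental, Safe); (Novel, Safe, Safe); (Novel, Incremental, Incremental).

(Incremental, Incremental, Safe); (Novel, Safe, Safe); (Novel, Incremental, Incremental)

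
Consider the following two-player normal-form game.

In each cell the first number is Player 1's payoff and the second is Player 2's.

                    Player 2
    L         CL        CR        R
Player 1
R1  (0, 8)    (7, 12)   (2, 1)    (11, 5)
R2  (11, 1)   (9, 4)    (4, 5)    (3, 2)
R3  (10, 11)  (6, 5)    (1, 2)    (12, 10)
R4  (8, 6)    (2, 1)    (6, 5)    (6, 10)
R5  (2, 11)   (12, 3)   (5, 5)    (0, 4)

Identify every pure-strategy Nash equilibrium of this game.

For each player, find the best response to each opponent profile; mutual best responses are the pure NE.
Player 1 against L: payoffs 0, 11, 10, 8, 2 → best response R2.
Player 1 against CL: payoffs 7, 9, 6, 2, 12 → best response R5.
Player 1 against CR: payoffs 2, 4, 1, 6, 5 → best response R4.
Player 1 against R: payoffs 11, 3, 12, 6, 0 → best response R3.
Player 2 against R1: payoffs 8, 12, 1, 5 → best response CL.
Player 2 against R2: payoffs 1, 4, 5, 2 → best response CR.
Player 2 against R3: payoffs 11, 5, 2, 10 → best response L.
Player 2 against R4: payoffs 6, 1, 5, 10 → best response R.
Player 2 against R5: payoffs 11, 3, 5, 4 → best response L.
No profile is a mutual best response for all players.

There is no pure-strategy Nash equilibrium.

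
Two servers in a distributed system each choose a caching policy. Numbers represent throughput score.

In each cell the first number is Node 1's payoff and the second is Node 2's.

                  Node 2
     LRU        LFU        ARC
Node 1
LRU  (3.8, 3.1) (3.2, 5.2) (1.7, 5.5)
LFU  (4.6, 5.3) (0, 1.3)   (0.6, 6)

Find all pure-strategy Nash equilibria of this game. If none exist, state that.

Node 1 against LRU: payoffs 3.8, 4.6 → best response LFU.
Node 1 against LFU: payoffs 3.2, 0 → best response LRU.
Node 1 against ARC: payoffs 1.7, 0.6 → best response LRU.
Node 2 against LRU: payoffs 3.1, 5.2, 5.5 → best response ARC.
Node 2 against LFU: payoffs 5.3, 1.3, 6 → best response ARC.
Mutual best responses: (LRU, ARC).

The unique pure-strategy Nash equilibrium is (LRU, ARC).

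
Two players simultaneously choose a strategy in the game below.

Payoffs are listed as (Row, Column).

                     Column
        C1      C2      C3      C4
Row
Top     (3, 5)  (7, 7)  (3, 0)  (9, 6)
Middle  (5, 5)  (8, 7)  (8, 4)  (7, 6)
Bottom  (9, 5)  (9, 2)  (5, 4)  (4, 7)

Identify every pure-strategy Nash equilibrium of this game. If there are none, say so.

Row against C1: payoffs 3, 5, 9 → best response Bottom.
Row against C2: payoffs 7, 8, 9 → best response Bottom.
Row against C3: payoffs 3, 8, 5 → best response Middle.
Row against C4: payoffs 9, 7, 4 → best response Top.
Column against Top: payoffs 5, 7, 0, 6 → best response C2.
Column against Middle: payoffs 5, 7, 4, 6 → best response C2.
Column against Bottom: payoffs 5, 2, 4, 7 → best response C4.
No profile is a mutual best response for all players.

This game has no pure Nash equilibrium.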